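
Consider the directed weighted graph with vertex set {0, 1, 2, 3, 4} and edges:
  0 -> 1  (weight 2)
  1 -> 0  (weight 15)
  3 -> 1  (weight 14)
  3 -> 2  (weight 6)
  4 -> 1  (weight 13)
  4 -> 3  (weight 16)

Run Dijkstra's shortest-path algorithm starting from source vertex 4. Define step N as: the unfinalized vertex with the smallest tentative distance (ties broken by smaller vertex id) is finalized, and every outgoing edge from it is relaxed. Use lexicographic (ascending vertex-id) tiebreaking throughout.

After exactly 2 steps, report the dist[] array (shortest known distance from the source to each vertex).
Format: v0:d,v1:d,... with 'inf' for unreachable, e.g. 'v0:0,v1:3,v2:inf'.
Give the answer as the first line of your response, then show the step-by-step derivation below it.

v0:28,v1:13,v2:inf,v3:16,v4:0

step 1: dist = v0:inf,v1:13,v2:inf,v3:16,v4:0
step 2: dist = v0:28,v1:13,v2:inf,v3:16,v4:0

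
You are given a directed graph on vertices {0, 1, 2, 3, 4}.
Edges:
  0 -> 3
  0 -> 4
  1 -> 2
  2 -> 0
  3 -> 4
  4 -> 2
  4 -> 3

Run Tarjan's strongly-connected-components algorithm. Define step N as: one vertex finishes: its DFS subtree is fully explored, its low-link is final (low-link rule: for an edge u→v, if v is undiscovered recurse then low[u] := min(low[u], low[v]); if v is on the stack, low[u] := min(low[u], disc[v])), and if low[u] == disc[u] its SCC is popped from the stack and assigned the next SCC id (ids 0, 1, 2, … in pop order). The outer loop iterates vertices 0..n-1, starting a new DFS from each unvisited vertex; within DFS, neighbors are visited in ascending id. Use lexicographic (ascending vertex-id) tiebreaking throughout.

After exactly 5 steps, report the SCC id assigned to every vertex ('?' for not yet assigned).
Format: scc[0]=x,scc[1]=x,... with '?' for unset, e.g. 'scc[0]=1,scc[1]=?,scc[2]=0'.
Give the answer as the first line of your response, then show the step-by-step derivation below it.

scc[0]=0,scc[1]=1,scc[2]=0,scc[3]=0,scc[4]=0

step 1: low=(low[0]=0,low[1]=?,low[2]=0,low[3]=1,low[4]=2); scc=(scc[0]=?,scc[1]=?,scc[2]=?,scc[3]=?,scc[4]=?)
step 2: low=(low[0]=0,low[1]=?,low[2]=0,low[3]=1,low[4]=0); scc=(scc[0]=?,scc[1]=?,scc[2]=?,scc[3]=?,scc[4]=?)
step 3: low=(low[0]=0,low[1]=?,low[2]=0,low[3]=0,low[4]=0); scc=(scc[0]=?,scc[1]=?,scc[2]=?,scc[3]=?,scc[4]=?)
step 4: low=(low[0]=0,low[1]=?,low[2]=0,low[3]=0,low[4]=0); scc=(scc[0]=0,scc[1]=?,scc[2]=0,scc[3]=0,scc[4]=0)
step 5: low=(low[0]=0,low[1]=4,low[2]=0,low[3]=0,low[4]=0); scc=(scc[0]=0,scc[1]=1,scc[2]=0,scc[3]=0,scc[4]=0)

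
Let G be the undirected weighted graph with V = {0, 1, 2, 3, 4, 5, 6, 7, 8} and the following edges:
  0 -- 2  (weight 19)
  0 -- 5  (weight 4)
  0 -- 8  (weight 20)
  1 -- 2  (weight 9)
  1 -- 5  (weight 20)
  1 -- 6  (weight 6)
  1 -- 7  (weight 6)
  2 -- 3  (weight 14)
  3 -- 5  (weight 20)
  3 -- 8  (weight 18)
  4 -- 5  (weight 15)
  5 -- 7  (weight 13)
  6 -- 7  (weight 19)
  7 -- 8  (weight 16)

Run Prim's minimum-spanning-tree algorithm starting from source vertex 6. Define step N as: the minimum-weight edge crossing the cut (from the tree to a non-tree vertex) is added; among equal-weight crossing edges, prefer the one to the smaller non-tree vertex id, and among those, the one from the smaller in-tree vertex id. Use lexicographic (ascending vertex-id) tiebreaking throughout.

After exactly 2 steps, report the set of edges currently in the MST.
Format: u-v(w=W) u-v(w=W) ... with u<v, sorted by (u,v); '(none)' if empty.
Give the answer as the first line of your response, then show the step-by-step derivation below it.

1-6(w=6) 1-7(w=6)

step 1: add edge 1-6 (w=6); MST = {1-6(w=6)}
step 2: add edge 1-7 (w=6); MST = {1-6(w=6) 1-7(w=6)}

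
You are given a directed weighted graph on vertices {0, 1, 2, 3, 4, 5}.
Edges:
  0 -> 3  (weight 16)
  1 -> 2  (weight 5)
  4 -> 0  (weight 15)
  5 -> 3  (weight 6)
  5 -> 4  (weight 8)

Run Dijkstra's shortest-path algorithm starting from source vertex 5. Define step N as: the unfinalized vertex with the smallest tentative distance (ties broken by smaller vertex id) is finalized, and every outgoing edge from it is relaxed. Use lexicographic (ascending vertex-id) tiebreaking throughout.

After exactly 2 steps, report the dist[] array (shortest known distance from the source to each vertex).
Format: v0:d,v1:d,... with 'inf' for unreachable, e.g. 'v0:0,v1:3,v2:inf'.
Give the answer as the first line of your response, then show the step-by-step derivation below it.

v0:inf,v1:inf,v2:inf,v3:6,v4:8,v5:0

step 1: dist = v0:inf,v1:inf,v2:inf,v3:6,v4:8,v5:0
step 2: dist = v0:inf,v1:inf,v2:inf,v3:6,v4:8,v5:0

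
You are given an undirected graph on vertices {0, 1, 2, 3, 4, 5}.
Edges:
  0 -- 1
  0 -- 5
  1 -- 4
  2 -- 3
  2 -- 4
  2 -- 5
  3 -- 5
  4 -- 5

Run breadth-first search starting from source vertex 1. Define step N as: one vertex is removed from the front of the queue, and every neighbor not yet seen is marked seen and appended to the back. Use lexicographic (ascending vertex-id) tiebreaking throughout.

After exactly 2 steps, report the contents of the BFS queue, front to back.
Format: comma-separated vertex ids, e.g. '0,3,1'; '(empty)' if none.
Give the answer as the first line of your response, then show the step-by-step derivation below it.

4,5

step 1: dequeue 1; queue=[0,4]; order=1
step 2: dequeue 0; queue=[4,5]; order=1,0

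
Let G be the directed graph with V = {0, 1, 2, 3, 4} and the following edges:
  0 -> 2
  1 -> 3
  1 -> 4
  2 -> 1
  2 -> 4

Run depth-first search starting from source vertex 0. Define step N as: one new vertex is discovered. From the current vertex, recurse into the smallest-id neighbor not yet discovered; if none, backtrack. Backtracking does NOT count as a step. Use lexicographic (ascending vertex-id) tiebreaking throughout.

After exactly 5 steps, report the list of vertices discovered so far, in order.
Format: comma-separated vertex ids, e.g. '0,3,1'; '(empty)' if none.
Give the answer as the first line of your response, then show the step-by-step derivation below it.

0,2,1,3,4

step 1: discover 0; path=0; order=0
step 2: discover 2; path=0>2; order=0,2
step 3: discover 1; path=0>2>1; order=0,2,1
step 4: discover 3; path=0>2>1>3; order=0,2,1,3
step 5: discover 4; path=0>2>1>4; order=0,2,1,3,4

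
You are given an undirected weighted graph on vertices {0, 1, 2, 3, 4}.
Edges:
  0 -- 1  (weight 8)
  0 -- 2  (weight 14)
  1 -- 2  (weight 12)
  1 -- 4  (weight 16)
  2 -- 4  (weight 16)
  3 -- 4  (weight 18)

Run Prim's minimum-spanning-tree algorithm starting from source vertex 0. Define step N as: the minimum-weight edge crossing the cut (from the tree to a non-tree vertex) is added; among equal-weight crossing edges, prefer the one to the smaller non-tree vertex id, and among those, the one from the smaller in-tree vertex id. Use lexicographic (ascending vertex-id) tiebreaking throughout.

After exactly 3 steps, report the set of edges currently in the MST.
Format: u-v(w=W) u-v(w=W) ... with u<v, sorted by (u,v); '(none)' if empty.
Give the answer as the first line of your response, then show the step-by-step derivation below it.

0-1(w=8) 1-2(w=12) 1-4(w=16)

step 1: add edge 0-1 (w=8); MST = {0-1(w=8)}
step 2: add edge 1-2 (w=12); MST = {0-1(w=8) 1-2(w=12)}
step 3: add edge 1-4 (w=16); MST = {0-1(w=8) 1-2(w=12) 1-4(w=16)}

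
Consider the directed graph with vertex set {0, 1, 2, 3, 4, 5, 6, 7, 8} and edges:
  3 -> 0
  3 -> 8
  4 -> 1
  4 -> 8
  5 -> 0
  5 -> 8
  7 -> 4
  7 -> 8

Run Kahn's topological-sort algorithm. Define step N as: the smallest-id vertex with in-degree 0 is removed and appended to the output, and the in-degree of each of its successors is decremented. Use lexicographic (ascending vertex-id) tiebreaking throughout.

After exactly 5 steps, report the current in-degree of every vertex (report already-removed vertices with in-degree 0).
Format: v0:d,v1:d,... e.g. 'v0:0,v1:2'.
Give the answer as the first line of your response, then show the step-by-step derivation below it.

v0:0,v1:1,v2:0,v3:0,v4:1,v5:0,v6:0,v7:0,v8:2

step 1: output 2; order=[2]; indeg=(2,1,0,0,1,0,0,0,4)
step 2: output 3; order=[2,3]; indeg=(1,1,0,0,1,0,0,0,3)
step 3: output 5; order=[2,3,5]; indeg=(0,1,0,0,1,0,0,0,2)
step 4: output 0; order=[2,3,5,0]; indeg=(0,1,0,0,1,0,0,0,2)
step 5: output 6; order=[2,3,5,0,6]; indeg=(0,1,0,0,1,0,0,0,2)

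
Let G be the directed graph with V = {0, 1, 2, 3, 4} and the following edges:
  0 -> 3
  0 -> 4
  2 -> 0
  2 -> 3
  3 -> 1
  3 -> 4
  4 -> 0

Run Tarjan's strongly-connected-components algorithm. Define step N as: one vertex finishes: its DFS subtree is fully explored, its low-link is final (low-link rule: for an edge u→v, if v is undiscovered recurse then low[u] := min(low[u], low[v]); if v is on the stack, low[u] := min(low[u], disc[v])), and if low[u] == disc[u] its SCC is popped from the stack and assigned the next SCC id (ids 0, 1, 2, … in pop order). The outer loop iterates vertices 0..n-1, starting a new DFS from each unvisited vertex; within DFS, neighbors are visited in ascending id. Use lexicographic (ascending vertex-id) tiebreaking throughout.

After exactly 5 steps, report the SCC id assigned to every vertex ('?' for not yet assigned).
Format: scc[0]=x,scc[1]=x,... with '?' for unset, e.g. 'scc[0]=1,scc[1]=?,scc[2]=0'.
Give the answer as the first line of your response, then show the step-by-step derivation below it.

scc[0]=1,scc[1]=0,scc[2]=2,scc[3]=1,scc[4]=1

step 1: low=(low[0]=0,low[1]=2,low[2]=?,low[3]=1,low[4]=?); scc=(scc[0]=?,scc[1]=0,scc[2]=?,scc[3]=?,scc[4]=?)
step 2: low=(low[0]=0,low[1]=2,low[2]=?,low[3]=1,low[4]=0); scc=(scc[0]=?,scc[1]=0,scc[2]=?,scc[3]=?,scc[4]=?)
step 3: low=(low[0]=0,low[1]=2,low[2]=?,low[3]=0,low[4]=0); scc=(scc[0]=?,scc[1]=0,scc[2]=?,scc[3]=?,scc[4]=?)
step 4: low=(low[0]=0,low[1]=2,low[2]=?,low[3]=0,low[4]=0); scc=(scc[0]=1,scc[1]=0,scc[2]=?,scc[3]=1,scc[4]=1)
step 5: low=(low[0]=0,low[1]=2,low[2]=4,low[3]=0,low[4]=0); scc=(scc[0]=1,scc[1]=0,scc[2]=2,scc[3]=1,scc[4]=1)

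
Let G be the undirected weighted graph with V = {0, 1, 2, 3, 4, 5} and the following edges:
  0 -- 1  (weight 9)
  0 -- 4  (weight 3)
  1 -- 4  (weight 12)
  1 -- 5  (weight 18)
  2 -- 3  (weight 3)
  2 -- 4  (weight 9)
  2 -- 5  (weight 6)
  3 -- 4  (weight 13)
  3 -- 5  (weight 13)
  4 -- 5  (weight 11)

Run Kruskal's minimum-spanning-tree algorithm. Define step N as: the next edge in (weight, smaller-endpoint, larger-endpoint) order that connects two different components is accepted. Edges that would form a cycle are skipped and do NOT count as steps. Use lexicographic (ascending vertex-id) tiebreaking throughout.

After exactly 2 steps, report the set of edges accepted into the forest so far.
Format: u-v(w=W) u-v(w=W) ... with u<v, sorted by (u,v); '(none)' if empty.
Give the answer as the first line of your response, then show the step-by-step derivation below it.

0-4(w=3) 2-3(w=3)

step 1: add edge 0-4 (w=3); MST = {0-4(w=3)}
step 2: add edge 2-3 (w=3); MST = {0-4(w=3) 2-3(w=3)}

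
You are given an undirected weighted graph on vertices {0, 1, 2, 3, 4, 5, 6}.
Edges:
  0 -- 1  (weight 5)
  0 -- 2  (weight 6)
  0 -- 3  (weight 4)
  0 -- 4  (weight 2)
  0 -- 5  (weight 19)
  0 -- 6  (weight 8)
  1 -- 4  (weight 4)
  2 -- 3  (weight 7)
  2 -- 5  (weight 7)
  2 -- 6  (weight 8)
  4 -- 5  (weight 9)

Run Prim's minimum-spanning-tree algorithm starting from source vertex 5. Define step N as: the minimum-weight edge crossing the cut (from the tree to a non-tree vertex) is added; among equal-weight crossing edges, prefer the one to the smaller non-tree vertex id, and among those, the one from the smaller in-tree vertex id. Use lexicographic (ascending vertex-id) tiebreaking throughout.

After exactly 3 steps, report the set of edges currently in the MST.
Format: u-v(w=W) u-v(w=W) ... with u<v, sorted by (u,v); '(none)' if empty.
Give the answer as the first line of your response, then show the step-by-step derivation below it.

0-2(w=6) 0-4(w=2) 2-5(w=7)

step 1: add edge 2-5 (w=7); MST = {2-5(w=7)}
step 2: add edge 0-2 (w=6); MST = {0-2(w=6) 2-5(w=7)}
step 3: add edge 0-4 (w=2); MST = {0-2(w=6) 0-4(w=2) 2-5(w=7)}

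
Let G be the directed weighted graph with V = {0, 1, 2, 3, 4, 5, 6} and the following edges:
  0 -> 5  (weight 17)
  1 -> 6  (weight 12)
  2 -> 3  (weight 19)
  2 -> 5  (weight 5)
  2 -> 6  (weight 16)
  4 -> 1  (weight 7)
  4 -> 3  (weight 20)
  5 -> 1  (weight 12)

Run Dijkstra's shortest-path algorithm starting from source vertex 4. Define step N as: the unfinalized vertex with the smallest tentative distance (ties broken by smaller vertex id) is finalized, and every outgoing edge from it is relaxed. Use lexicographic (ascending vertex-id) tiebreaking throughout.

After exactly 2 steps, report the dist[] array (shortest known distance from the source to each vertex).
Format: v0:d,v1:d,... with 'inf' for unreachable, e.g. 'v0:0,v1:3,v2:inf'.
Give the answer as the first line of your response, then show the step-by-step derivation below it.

v0:inf,v1:7,v2:inf,v3:20,v4:0,v5:inf,v6:19

step 1: dist = v0:inf,v1:7,v2:inf,v3:20,v4:0,v5:inf,v6:inf
step 2: dist = v0:inf,v1:7,v2:inf,v3:20,v4:0,v5:inf,v6:19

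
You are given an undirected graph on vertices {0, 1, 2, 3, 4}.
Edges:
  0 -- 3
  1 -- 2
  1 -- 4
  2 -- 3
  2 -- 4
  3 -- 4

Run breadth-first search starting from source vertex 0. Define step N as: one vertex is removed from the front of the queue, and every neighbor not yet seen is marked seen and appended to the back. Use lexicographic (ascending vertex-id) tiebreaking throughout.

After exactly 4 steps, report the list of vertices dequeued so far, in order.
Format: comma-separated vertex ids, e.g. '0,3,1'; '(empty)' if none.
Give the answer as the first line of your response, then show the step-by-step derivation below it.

0,3,2,4

step 1: dequeue 0; queue=[3]; order=0
step 2: dequeue 3; queue=[2,4]; order=0,3
step 3: dequeue 2; queue=[4,1]; order=0,3,2
step 4: dequeue 4; queue=[1]; order=0,3,2,4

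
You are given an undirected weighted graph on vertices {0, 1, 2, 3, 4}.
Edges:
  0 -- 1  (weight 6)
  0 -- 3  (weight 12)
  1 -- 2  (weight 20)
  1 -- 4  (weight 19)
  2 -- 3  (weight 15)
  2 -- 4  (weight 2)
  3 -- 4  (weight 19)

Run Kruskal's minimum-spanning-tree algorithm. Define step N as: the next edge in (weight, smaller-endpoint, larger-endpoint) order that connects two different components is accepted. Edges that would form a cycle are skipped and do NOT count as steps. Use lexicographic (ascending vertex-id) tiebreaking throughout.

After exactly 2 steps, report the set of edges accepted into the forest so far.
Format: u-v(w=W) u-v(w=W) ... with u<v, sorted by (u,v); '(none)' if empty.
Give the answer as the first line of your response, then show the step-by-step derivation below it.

0-1(w=6) 2-4(w=2)

step 1: add edge 2-4 (w=2); MST = {2-4(w=2)}
step 2: add edge 0-1 (w=6); MST = {0-1(w=6) 2-4(w=2)}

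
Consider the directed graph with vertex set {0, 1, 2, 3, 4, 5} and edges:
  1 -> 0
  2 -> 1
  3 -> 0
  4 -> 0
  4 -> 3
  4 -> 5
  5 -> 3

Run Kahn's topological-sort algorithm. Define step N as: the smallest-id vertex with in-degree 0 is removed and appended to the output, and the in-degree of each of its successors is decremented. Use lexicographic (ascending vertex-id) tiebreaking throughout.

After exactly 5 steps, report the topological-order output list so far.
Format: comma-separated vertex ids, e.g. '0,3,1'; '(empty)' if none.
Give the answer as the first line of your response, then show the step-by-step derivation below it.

2,1,4,5,3

step 1: output 2; order=[2]; indeg=(3,0,0,2,0,1)
step 2: output 1; order=[2,1]; indeg=(2,0,0,2,0,1)
step 3: output 4; order=[2,1,4]; indeg=(1,0,0,1,0,0)
step 4: output 5; order=[2,1,4,5]; indeg=(1,0,0,0,0,0)
step 5: output 3; order=[2,1,4,5,3]; indeg=(0,0,0,0,0,0)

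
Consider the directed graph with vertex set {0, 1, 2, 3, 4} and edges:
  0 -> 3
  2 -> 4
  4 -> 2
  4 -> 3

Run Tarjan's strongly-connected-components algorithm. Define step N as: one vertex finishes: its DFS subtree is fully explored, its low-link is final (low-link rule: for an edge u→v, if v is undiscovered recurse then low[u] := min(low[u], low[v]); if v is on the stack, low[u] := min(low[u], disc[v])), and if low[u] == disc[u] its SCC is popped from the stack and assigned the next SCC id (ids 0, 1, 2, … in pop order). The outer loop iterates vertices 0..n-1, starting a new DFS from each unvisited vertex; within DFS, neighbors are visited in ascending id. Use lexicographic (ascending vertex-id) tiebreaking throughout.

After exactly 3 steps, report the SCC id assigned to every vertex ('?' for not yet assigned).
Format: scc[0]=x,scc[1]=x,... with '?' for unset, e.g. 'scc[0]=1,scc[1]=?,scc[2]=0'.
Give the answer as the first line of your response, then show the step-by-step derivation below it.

scc[0]=1,scc[1]=2,scc[2]=?,scc[3]=0,scc[4]=?

step 1: low=(low[0]=0,low[1]=?,low[2]=?,low[3]=1,low[4]=?); scc=(scc[0]=?,scc[1]=?,scc[2]=?,scc[3]=0,scc[4]=?)
step 2: low=(low[0]=0,low[1]=?,low[2]=?,low[3]=1,low[4]=?); scc=(scc[0]=1,scc[1]=?,scc[2]=?,scc[3]=0,scc[4]=?)
step 3: low=(low[0]=0,low[1]=2,low[2]=?,low[3]=1,low[4]=?); scc=(scc[0]=1,scc[1]=2,scc[2]=?,scc[3]=0,scc[4]=?)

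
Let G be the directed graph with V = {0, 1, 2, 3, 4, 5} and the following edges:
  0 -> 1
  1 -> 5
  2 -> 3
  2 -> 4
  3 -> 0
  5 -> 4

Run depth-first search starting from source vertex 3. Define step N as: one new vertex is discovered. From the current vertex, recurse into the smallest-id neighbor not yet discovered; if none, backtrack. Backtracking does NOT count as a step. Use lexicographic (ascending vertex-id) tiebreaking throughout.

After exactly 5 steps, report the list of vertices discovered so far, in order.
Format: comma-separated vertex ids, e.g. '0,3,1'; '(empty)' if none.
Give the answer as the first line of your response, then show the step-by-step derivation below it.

3,0,1,5,4

step 1: discover 3; path=3; order=3
step 2: discover 0; path=3>0; order=3,0
step 3: discover 1; path=3>0>1; order=3,0,1
step 4: discover 5; path=3>0>1>5; order=3,0,1,5
step 5: discover 4; path=3>0>1>5>4; order=3,0,1,5,4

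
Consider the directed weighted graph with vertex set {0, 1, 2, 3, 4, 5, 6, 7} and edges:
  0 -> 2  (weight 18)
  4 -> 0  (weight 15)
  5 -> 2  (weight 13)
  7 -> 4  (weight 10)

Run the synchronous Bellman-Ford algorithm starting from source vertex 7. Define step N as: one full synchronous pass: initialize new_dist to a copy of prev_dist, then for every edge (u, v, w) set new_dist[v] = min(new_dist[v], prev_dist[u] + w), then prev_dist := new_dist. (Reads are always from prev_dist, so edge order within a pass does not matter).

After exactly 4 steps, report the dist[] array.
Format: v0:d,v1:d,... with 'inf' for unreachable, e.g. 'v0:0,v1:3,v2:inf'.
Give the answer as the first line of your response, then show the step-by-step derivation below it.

v0:25,v1:inf,v2:43,v3:inf,v4:10,v5:inf,v6:inf,v7:0

step 1: dist = v0:inf,v1:inf,v2:inf,v3:inf,v4:10,v5:inf,v6:inf,v7:0
step 2: dist = v0:25,v1:inf,v2:inf,v3:inf,v4:10,v5:inf,v6:inf,v7:0
step 3: dist = v0:25,v1:inf,v2:43,v3:inf,v4:10,v5:inf,v6:inf,v7:0
step 4: dist = v0:25,v1:inf,v2:43,v3:inf,v4:10,v5:inf,v6:inf,v7:0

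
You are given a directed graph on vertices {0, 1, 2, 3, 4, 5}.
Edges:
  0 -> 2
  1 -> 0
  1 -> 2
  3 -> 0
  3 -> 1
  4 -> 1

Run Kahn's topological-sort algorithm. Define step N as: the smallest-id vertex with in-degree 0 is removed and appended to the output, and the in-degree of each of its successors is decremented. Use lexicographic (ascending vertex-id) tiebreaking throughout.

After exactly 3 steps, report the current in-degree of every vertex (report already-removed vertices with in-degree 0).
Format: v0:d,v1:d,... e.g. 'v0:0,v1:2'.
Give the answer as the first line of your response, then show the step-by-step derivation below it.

v0:0,v1:0,v2:1,v3:0,v4:0,v5:0

step 1: output 3; order=[3]; indeg=(1,1,2,0,0,0)
step 2: output 4; order=[3,4]; indeg=(1,0,2,0,0,0)
step 3: output 1; order=[3,4,1]; indeg=(0,0,1,0,0,0)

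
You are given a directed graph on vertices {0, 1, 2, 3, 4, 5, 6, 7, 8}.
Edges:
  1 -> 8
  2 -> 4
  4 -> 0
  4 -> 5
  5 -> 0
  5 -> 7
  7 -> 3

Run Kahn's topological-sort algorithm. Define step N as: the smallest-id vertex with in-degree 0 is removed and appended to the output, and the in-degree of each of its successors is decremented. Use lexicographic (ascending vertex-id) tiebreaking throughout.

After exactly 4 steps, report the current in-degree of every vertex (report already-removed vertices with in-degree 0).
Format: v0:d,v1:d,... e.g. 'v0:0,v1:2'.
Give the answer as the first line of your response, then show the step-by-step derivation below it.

v0:0,v1:0,v2:0,v3:1,v4:0,v5:0,v6:0,v7:0,v8:0

step 1: output 1; order=[1]; indeg=(2,0,0,1,1,1,0,1,0)
step 2: output 2; order=[1,2]; indeg=(2,0,0,1,0,1,0,1,0)
step 3: output 4; order=[1,2,4]; indeg=(1,0,0,1,0,0,0,1,0)
step 4: output 5; order=[1,2,4,5]; indeg=(0,0,0,1,0,0,0,0,0)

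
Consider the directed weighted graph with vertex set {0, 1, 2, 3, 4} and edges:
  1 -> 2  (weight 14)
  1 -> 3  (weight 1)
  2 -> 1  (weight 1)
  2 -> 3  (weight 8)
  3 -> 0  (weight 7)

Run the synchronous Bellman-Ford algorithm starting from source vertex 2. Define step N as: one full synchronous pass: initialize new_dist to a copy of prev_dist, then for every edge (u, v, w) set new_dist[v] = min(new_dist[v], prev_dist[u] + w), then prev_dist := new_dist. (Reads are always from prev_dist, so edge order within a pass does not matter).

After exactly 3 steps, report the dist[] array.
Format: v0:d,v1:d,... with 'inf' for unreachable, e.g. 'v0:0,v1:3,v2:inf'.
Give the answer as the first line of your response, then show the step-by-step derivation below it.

v0:9,v1:1,v2:0,v3:2,v4:inf

step 1: dist = v0:inf,v1:1,v2:0,v3:8,v4:inf
step 2: dist = v0:15,v1:1,v2:0,v3:2,v4:inf
step 3: dist = v0:9,v1:1,v2:0,v3:2,v4:inf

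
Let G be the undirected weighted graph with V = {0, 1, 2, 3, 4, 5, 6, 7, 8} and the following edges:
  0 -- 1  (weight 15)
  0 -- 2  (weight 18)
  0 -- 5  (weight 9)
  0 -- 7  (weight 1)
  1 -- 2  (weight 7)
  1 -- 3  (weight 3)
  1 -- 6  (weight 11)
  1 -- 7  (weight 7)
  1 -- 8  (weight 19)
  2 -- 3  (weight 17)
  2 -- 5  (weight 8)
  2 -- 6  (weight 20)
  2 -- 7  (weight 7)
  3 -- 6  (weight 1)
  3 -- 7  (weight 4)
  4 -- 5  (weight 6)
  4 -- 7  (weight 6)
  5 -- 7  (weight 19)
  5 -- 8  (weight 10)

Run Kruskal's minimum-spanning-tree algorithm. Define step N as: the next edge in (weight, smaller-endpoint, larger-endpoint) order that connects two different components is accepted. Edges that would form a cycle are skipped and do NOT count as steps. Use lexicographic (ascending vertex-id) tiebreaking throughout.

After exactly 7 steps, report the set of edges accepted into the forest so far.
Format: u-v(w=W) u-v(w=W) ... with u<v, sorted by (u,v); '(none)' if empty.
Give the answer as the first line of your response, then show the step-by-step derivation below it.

0-7(w=1) 1-2(w=7) 1-3(w=3) 3-6(w=1) 3-7(w=4) 4-5(w=6) 4-7(w=6)

step 1: add edge 0-7 (w=1); MST = {0-7(w=1)}
step 2: add edge 3-6 (w=1); MST = {0-7(w=1) 3-6(w=1)}
step 3: add edge 1-3 (w=3); MST = {0-7(w=1) 1-3(w=3) 3-6(w=1)}
step 4: add edge 3-7 (w=4); MST = {0-7(w=1) 1-3(w=3) 3-6(w=1) 3-7(w=4)}
step 5: add edge 4-5 (w=6); MST = {0-7(w=1) 1-3(w=3) 3-6(w=1) 3-7(w=4) 4-5(w=6)}
step 6: add edge 4-7 (w=6); MST = {0-7(w=1) 1-3(w=3) 3-6(w=1) 3-7(w=4) 4-5(w=6) 4-7(w=6)}
step 7: add edge 1-2 (w=7); MST = {0-7(w=1) 1-2(w=7) 1-3(w=3) 3-6(w=1) 3-7(w=4) 4-5(w=6) 4-7(w=6)}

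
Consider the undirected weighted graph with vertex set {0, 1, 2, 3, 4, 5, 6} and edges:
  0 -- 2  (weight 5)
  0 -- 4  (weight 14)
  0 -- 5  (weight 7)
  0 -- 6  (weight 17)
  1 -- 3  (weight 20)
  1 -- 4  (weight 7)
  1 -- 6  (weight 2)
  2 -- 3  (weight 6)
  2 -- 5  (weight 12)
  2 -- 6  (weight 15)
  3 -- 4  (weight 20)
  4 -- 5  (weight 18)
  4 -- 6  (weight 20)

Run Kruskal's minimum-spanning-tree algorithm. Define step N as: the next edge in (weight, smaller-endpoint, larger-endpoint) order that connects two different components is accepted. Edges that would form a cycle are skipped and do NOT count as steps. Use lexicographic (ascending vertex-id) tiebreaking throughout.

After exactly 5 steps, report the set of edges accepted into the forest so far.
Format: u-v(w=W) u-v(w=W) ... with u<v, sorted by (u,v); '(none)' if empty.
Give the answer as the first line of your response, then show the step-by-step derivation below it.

0-2(w=5) 0-5(w=7) 1-4(w=7) 1-6(w=2) 2-3(w=6)

step 1: add edge 1-6 (w=2); MST = {1-6(w=2)}
step 2: add edge 0-2 (w=5); MST = {0-2(w=5) 1-6(w=2)}
step 3: add edge 2-3 (w=6); MST = {0-2(w=5) 1-6(w=2) 2-3(w=6)}
step 4: add edge 0-5 (w=7); MST = {0-2(w=5) 0-5(w=7) 1-6(w=2) 2-3(w=6)}
step 5: add edge 1-4 (w=7); MST = {0-2(w=5) 0-5(w=7) 1-4(w=7) 1-6(w=2) 2-3(w=6)}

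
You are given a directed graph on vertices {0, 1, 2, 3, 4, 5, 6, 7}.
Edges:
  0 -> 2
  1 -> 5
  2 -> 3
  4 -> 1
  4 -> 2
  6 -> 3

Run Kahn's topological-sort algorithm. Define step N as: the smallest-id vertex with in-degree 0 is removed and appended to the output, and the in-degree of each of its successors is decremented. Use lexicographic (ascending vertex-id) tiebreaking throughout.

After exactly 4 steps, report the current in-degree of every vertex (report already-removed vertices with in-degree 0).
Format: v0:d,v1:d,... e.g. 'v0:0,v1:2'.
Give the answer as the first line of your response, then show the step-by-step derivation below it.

v0:0,v1:0,v2:0,v3:1,v4:0,v5:0,v6:0,v7:0

step 1: output 0; order=[0]; indeg=(0,1,1,2,0,1,0,0)
step 2: output 4; order=[0,4]; indeg=(0,0,0,2,0,1,0,0)
step 3: output 1; order=[0,4,1]; indeg=(0,0,0,2,0,0,0,0)
step 4: output 2; order=[0,4,1,2]; indeg=(0,0,0,1,0,0,0,0)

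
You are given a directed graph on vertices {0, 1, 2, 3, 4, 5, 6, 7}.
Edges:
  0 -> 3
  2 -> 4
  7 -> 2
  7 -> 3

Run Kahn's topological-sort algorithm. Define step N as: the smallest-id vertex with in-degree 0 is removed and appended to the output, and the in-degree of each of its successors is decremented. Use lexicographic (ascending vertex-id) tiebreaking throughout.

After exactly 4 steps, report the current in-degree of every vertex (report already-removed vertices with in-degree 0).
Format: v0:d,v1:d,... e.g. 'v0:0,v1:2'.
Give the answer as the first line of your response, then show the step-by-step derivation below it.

v0:0,v1:0,v2:1,v3:1,v4:1,v5:0,v6:0,v7:0

step 1: output 0; order=[0]; indeg=(0,0,1,1,1,0,0,0)
step 2: output 1; order=[0,1]; indeg=(0,0,1,1,1,0,0,0)
step 3: output 5; order=[0,1,5]; indeg=(0,0,1,1,1,0,0,0)
step 4: output 6; order=[0,1,5,6]; indeg=(0,0,1,1,1,0,0,0)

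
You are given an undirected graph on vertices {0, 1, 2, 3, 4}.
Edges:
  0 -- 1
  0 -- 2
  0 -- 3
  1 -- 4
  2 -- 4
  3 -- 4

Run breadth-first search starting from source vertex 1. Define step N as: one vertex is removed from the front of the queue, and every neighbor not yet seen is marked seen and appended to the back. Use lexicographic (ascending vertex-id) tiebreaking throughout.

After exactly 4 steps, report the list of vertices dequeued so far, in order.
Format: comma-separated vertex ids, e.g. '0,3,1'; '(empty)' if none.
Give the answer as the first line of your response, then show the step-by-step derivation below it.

1,0,4,2

step 1: dequeue 1; queue=[0,4]; order=1
step 2: dequeue 0; queue=[4,2,3]; order=1,0
step 3: dequeue 4; queue=[2,3]; order=1,0,4
step 4: dequeue 2; queue=[3]; order=1,0,4,2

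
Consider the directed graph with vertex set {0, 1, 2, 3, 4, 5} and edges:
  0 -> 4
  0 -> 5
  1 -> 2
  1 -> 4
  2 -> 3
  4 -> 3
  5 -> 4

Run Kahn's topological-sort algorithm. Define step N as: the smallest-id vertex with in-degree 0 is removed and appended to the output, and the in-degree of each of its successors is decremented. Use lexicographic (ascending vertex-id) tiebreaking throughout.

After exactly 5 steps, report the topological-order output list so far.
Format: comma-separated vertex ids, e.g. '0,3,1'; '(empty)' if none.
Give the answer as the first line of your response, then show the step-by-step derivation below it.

0,1,2,5,4

step 1: output 0; order=[0]; indeg=(0,0,1,2,2,0)
step 2: output 1; order=[0,1]; indeg=(0,0,0,2,1,0)
step 3: output 2; order=[0,1,2]; indeg=(0,0,0,1,1,0)
step 4: output 5; order=[0,1,2,5]; indeg=(0,0,0,1,0,0)
step 5: output 4; order=[0,1,2,5,4]; indeg=(0,0,0,0,0,0)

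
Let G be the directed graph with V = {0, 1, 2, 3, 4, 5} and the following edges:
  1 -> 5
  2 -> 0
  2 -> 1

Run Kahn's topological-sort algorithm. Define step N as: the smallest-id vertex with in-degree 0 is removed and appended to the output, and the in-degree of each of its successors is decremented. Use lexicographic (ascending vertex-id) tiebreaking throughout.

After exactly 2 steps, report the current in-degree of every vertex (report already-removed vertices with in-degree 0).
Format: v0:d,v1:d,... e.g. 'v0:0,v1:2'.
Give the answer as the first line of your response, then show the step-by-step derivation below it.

v0:0,v1:0,v2:0,v3:0,v4:0,v5:1

step 1: output 2; order=[2]; indeg=(0,0,0,0,0,1)
step 2: output 0; order=[2,0]; indeg=(0,0,0,0,0,1)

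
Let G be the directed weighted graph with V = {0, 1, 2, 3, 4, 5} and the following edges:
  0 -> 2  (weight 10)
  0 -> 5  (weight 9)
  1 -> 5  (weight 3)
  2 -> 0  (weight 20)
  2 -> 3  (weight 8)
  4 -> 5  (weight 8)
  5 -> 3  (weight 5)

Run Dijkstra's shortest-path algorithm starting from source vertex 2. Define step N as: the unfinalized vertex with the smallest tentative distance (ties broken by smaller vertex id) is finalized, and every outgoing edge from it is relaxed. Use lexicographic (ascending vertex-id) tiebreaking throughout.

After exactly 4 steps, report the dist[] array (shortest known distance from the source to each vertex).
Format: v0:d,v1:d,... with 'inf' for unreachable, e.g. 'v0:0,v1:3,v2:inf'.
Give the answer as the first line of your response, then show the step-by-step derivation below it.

v0:20,v1:inf,v2:0,v3:8,v4:inf,v5:29

step 1: dist = v0:20,v1:inf,v2:0,v3:8,v4:inf,v5:inf
step 2: dist = v0:20,v1:inf,v2:0,v3:8,v4:inf,v5:inf
step 3: dist = v0:20,v1:inf,v2:0,v3:8,v4:inf,v5:29
step 4: dist = v0:20,v1:inf,v2:0,v3:8,v4:inf,v5:29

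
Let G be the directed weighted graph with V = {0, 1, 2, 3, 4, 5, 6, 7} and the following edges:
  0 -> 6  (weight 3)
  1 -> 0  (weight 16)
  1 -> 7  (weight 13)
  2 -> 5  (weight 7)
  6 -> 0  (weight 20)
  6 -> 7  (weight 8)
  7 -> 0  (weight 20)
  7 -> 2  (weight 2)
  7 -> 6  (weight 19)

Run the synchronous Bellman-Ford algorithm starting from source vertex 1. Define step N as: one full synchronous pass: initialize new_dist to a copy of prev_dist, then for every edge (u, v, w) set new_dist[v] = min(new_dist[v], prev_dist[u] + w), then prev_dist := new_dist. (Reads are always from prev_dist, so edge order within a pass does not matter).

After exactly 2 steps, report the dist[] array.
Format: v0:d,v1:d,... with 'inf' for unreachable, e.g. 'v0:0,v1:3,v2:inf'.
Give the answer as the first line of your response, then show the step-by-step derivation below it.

v0:16,v1:0,v2:15,v3:inf,v4:inf,v5:inf,v6:19,v7:13

step 1: dist = v0:16,v1:0,v2:inf,v3:inf,v4:inf,v5:inf,v6:inf,v7:13
step 2: dist = v0:16,v1:0,v2:15,v3:inf,v4:inf,v5:inf,v6:19,v7:13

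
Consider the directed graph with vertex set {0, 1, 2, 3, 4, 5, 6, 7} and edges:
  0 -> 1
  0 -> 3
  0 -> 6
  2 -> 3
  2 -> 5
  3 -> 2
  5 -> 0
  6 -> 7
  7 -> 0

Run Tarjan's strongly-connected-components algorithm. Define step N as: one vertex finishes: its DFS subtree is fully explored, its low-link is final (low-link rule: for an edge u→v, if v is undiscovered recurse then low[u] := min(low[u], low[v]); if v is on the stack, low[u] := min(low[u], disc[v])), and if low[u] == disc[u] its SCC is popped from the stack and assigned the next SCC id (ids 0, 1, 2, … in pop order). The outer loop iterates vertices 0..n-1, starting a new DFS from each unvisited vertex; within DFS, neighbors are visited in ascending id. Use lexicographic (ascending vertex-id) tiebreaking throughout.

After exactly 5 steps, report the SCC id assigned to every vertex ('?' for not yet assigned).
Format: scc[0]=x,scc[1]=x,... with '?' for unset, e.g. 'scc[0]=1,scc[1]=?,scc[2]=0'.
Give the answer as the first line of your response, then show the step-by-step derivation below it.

scc[0]=?,scc[1]=0,scc[2]=?,scc[3]=?,scc[4]=?,scc[5]=?,scc[6]=?,scc[7]=?

step 1: low=(low[0]=0,low[1]=1,low[2]=?,low[3]=?,low[4]=?,low[5]=?,low[6]=?,low[7]=?); scc=(scc[0]=?,scc[1]=0,scc[2]=?,scc[3]=?,scc[4]=?,scc[5]=?,scc[6]=?,scc[7]=?)
step 2: low=(low[0]=0,low[1]=1,low[2]=2,low[3]=2,low[4]=?,low[5]=0,low[6]=?,low[7]=?); scc=(scc[0]=?,scc[1]=0,scc[2]=?,scc[3]=?,scc[4]=?,scc[5]=?,scc[6]=?,scc[7]=?)
step 3: low=(low[0]=0,low[1]=1,low[2]=0,low[3]=2,low[4]=?,low[5]=0,low[6]=?,low[7]=?); scc=(scc[0]=?,scc[1]=0,scc[2]=?,scc[3]=?,scc[4]=?,scc[5]=?,scc[6]=?,scc[7]=?)
step 4: low=(low[0]=0,low[1]=1,low[2]=0,low[3]=0,low[4]=?,low[5]=0,low[6]=?,low[7]=?); scc=(scc[0]=?,scc[1]=0,scc[2]=?,scc[3]=?,scc[4]=?,scc[5]=?,scc[6]=?,scc[7]=?)
step 5: low=(low[0]=0,low[1]=1,low[2]=0,low[3]=0,low[4]=?,low[5]=0,low[6]=5,low[7]=0); scc=(scc[0]=?,scc[1]=0,scc[2]=?,scc[3]=?,scc[4]=?,scc[5]=?,scc[6]=?,scc[7]=?)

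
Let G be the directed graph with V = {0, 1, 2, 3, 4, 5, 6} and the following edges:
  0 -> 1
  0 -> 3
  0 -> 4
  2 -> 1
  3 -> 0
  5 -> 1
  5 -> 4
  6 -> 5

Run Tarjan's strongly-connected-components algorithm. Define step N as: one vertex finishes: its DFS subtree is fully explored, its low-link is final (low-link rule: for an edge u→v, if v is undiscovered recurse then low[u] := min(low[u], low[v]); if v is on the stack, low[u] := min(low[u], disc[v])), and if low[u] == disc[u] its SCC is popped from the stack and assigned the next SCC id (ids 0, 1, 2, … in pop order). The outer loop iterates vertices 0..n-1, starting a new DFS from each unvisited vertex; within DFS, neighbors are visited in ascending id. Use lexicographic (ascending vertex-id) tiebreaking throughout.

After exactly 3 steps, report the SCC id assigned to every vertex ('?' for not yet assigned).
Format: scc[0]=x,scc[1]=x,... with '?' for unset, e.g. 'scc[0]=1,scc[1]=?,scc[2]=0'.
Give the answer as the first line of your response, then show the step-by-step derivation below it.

scc[0]=?,scc[1]=0,scc[2]=?,scc[3]=?,scc[4]=1,scc[5]=?,scc[6]=?

step 1: low=(low[0]=0,low[1]=1,low[2]=?,low[3]=?,low[4]=?,low[5]=?,low[6]=?); scc=(scc[0]=?,scc[1]=0,scc[2]=?,scc[3]=?,scc[4]=?,scc[5]=?,scc[6]=?)
step 2: low=(low[0]=0,low[1]=1,low[2]=?,low[3]=0,low[4]=?,low[5]=?,low[6]=?); scc=(scc[0]=?,scc[1]=0,scc[2]=?,scc[3]=?,scc[4]=?,scc[5]=?,scc[6]=?)
step 3: low=(low[0]=0,low[1]=1,low[2]=?,low[3]=0,low[4]=3,low[5]=?,low[6]=?); scc=(scc[0]=?,scc[1]=0,scc[2]=?,scc[3]=?,scc[4]=1,scc[5]=?,scc[6]=?)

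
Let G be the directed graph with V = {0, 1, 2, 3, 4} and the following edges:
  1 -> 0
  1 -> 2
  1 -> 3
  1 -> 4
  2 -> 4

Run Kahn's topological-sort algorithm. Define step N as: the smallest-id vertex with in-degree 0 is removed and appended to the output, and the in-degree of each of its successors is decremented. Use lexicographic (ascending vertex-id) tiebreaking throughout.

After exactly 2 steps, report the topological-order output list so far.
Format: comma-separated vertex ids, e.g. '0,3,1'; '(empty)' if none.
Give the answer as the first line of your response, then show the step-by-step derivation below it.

1,0

step 1: output 1; order=[1]; indeg=(0,0,0,0,1)
step 2: output 0; order=[1,0]; indeg=(0,0,0,0,1)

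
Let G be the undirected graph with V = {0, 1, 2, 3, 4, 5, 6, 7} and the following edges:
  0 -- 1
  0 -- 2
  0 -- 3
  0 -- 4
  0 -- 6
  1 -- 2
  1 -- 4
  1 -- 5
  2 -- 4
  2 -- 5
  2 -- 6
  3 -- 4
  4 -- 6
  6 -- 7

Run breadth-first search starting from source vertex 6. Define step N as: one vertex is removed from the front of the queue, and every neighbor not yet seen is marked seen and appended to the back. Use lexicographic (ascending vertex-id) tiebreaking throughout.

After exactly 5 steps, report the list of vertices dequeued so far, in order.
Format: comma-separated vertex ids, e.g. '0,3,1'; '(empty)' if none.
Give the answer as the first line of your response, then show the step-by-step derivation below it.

6,0,2,4,7

step 1: dequeue 6; queue=[0,2,4,7]; order=6
step 2: dequeue 0; queue=[2,4,7,1,3]; order=6,0
step 3: dequeue 2; queue=[4,7,1,3,5]; order=6,0,2
step 4: dequeue 4; queue=[7,1,3,5]; order=6,0,2,4
step 5: dequeue 7; queue=[1,3,5]; order=6,0,2,4,7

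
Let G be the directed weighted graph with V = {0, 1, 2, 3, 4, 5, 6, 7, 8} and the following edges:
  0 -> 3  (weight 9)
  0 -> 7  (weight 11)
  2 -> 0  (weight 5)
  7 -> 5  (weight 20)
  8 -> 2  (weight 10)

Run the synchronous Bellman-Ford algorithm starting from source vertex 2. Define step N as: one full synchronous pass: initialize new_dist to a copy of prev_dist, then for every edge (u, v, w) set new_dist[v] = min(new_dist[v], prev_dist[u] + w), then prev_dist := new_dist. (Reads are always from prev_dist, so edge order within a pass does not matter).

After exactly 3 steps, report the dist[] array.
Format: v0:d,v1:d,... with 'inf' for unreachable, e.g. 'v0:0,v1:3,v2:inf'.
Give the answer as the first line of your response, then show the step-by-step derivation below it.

v0:5,v1:inf,v2:0,v3:14,v4:inf,v5:36,v6:inf,v7:16,v8:inf

step 1: dist = v0:5,v1:inf,v2:0,v3:inf,v4:inf,v5:inf,v6:inf,v7:inf,v8:inf
step 2: dist = v0:5,v1:inf,v2:0,v3:14,v4:inf,v5:inf,v6:inf,v7:16,v8:inf
step 3: dist = v0:5,v1:inf,v2:0,v3:14,v4:inf,v5:36,v6:inf,v7:16,v8:inf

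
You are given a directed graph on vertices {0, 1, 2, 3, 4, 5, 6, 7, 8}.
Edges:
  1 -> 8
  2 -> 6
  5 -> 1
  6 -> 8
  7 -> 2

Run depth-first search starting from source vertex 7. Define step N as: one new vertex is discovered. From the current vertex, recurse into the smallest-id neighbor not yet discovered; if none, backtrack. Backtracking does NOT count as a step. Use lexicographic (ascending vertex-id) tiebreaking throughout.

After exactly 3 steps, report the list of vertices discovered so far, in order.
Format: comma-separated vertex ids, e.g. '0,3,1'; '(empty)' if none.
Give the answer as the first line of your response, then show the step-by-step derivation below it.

7,2,6

step 1: discover 7; path=7; order=7
step 2: discover 2; path=7>2; order=7,2
step 3: discover 6; path=7>2>6; order=7,2,6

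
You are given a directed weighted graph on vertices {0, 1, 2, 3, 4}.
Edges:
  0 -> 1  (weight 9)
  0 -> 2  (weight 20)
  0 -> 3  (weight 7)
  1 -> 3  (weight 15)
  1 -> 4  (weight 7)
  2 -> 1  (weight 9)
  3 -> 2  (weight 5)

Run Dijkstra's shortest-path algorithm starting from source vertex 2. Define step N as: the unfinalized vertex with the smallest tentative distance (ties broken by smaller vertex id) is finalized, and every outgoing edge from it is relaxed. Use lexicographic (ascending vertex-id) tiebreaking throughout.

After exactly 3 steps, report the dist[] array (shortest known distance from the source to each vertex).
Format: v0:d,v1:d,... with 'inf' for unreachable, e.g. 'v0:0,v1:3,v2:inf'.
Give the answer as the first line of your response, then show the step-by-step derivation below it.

v0:inf,v1:9,v2:0,v3:24,v4:16

step 1: dist = v0:inf,v1:9,v2:0,v3:inf,v4:inf
step 2: dist = v0:inf,v1:9,v2:0,v3:24,v4:16
step 3: dist = v0:inf,v1:9,v2:0,v3:24,v4:16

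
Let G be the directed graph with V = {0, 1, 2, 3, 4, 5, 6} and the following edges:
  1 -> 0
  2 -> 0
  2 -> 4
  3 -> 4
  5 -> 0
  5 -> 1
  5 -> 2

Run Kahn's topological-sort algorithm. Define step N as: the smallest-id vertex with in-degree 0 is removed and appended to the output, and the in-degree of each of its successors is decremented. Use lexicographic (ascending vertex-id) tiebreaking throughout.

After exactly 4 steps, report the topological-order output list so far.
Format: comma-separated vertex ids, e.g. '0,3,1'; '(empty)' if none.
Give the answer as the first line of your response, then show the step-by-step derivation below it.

3,5,1,2

step 1: output 3; order=[3]; indeg=(3,1,1,0,1,0,0)
step 2: output 5; order=[3,5]; indeg=(2,0,0,0,1,0,0)
step 3: output 1; order=[3,5,1]; indeg=(1,0,0,0,1,0,0)
step 4: output 2; order=[3,5,1,2]; indeg=(0,0,0,0,0,0,0)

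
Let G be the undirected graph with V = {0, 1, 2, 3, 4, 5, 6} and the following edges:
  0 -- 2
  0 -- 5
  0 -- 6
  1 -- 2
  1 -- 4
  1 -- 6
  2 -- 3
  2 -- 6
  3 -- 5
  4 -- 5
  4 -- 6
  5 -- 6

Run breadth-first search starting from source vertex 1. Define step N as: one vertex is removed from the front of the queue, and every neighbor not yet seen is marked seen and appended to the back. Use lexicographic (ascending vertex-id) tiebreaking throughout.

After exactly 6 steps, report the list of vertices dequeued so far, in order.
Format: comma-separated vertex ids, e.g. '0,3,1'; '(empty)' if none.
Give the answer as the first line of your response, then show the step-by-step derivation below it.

1,2,4,6,0,3

step 1: dequeue 1; queue=[2,4,6]; order=1
step 2: dequeue 2; queue=[4,6,0,3]; order=1,2
step 3: dequeue 4; queue=[6,0,3,5]; order=1,2,4
step 4: dequeue 6; queue=[0,3,5]; order=1,2,4,6
step 5: dequeue 0; queue=[3,5]; order=1,2,4,6,0
step 6: dequeue 3; queue=[5]; order=1,2,4,6,0,3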